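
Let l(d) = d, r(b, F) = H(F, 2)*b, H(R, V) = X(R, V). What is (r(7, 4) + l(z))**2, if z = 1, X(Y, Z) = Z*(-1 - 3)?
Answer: 3025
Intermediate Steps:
X(Y, Z) = -4*Z (X(Y, Z) = Z*(-4) = -4*Z)
H(R, V) = -4*V
r(b, F) = -8*b (r(b, F) = (-4*2)*b = -8*b)
(r(7, 4) + l(z))**2 = (-8*7 + 1)**2 = (-56 + 1)**2 = (-55)**2 = 3025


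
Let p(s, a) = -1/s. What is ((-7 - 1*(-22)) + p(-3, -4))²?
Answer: 2116/9 ≈ 235.11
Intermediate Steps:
((-7 - 1*(-22)) + p(-3, -4))² = ((-7 - 1*(-22)) - 1/(-3))² = ((-7 + 22) - 1*(-⅓))² = (15 + ⅓)² = (46/3)² = 2116/9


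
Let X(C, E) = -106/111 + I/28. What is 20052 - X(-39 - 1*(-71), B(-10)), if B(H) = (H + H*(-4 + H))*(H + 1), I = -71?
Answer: 62332465/3108 ≈ 20056.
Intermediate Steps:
B(H) = (1 + H)*(H + H*(-4 + H)) (B(H) = (H + H*(-4 + H))*(1 + H) = (1 + H)*(H + H*(-4 + H)))
X(C, E) = -10849/3108 (X(C, E) = -106/111 - 71/28 = -10849/3108)
20052 - X(-39 - 1*(-71), B(-10)) = 20052 - 1*(-10849/3108) = 20052 + 10849/3108 = 62332465/3108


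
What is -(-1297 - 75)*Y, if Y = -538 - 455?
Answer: -1362396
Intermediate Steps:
Y = -993
-(-1297 - 75)*Y = -(-1297 - 75)*(-993) = -(-1372)*(-993) = -1*1362396 = -1362396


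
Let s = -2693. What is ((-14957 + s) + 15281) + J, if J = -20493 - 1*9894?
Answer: -32756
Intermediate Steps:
J = -30387 (J = -20493 - 9894 = -30387)
((-14957 + s) + 15281) + J = ((-14957 - 2693) + 15281) - 30387 = (-17650 + 15281) - 30387 = -2369 - 30387 = -32756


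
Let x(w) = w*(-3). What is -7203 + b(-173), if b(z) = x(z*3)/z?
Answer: -7212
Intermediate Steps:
x(w) = -3*w
b(z) = -9 (b(z) = (-3*z*3)/z = (-9*z)/z = -9)
-7203 + b(-173) = -7203 - 9 = -7212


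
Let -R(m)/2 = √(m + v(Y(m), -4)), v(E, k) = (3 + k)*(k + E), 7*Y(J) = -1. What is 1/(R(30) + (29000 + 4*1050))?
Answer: 58100/1928919761 + √1673/3857839522 ≈ 3.0131e-5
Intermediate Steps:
Y(J) = -⅐ (Y(J) = (⅐)*(-1) = -⅐)
v(E, k) = (3 + k)*(E + k)
R(m) = -2*√(29/7 + m) (R(m) = -2*√(m + ((-4)² + 3*(-⅐) + 3*(-4) - ⅐*(-4))) = -2*√(m + (16 - 3/7 - 12 + 4/7)) = -2*√(m + 29/7) = -2*√(29/7 + m))
1/(R(30) + (29000 + 4*1050)) = 1/(-2*√(203 + 49*30)/7 + (29000 + 4*1050)) = 1/(-2*√(203 + 1470)/7 + (29000 + 4200)) = 1/(-2*√1673/7 + 33200) = 1/(33200 - 2*√1673/7)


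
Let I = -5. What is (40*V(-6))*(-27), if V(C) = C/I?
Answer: -1296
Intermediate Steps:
V(C) = -C/5 (V(C) = C/(-5) = C*(-⅕) = -C/5)
(40*V(-6))*(-27) = (40*(-⅕*(-6)))*(-27) = (40*(6/5))*(-27) = 48*(-27) = -1296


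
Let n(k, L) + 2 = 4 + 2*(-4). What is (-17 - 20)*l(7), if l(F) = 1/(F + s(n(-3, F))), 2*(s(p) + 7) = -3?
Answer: 74/3 ≈ 24.667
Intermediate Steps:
n(k, L) = -6 (n(k, L) = -2 + (4 + 2*(-4)) = -2 + (4 - 8) = -2 - 4 = -6)
s(p) = -17/2 (s(p) = -7 + (½)*(-3) = -7 - 3/2 = -17/2)
l(F) = 1/(-17/2 + F) (l(F) = 1/(F - 17/2) = 1/(-17/2 + F))
(-17 - 20)*l(7) = (-17 - 20)*(2/(-17 + 2*7)) = -74/(-17 + 14) = -74/(-3) = -74*(-1)/3 = -37*(-⅔) = 74/3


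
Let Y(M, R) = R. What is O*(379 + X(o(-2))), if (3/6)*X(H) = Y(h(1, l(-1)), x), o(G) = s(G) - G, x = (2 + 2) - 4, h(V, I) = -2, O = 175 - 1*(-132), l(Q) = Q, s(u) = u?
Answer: 116353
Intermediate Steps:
O = 307 (O = 175 + 132 = 307)
x = 0 (x = 4 - 4 = 0)
o(G) = 0 (o(G) = G - G = 0)
X(H) = 0 (X(H) = 2*0 = 0)
O*(379 + X(o(-2))) = 307*(379 + 0) = 307*379 = 116353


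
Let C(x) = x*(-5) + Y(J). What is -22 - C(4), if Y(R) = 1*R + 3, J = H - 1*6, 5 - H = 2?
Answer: -2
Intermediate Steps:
H = 3 (H = 5 - 1*2 = 5 - 2 = 3)
J = -3 (J = 3 - 1*6 = 3 - 6 = -3)
Y(R) = 3 + R (Y(R) = R + 3 = 3 + R)
C(x) = -5*x (C(x) = x*(-5) + (3 - 3) = -5*x + 0 = -5*x)
-22 - C(4) = -22 - (-5)*4 = -22 - 1*(-20) = -22 + 20 = -2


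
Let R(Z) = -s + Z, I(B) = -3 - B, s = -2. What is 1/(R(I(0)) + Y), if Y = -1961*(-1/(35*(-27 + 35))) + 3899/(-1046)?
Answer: 146440/333303 ≈ 0.43936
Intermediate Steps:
R(Z) = 2 + Z (R(Z) = -1*(-2) + Z = 2 + Z)
Y = 479743/146440 (Y = -1961/(8*(-35)) + 3899*(-1/1046) = -1961/(-280) - 3899/1046 = -1961*(-1/280) - 3899/1046 = 1961/280 - 3899/1046 = 479743/146440 ≈ 3.2760)
1/(R(I(0)) + Y) = 1/((2 + (-3 - 1*0)) + 479743/146440) = 1/((2 + (-3 + 0)) + 479743/146440) = 1/((2 - 3) + 479743/146440) = 1/(-1 + 479743/146440) = 1/(333303/146440) = 146440/333303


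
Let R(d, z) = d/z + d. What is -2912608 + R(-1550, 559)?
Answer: -1629015872/559 ≈ -2.9142e+6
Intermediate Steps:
R(d, z) = d + d/z
-2912608 + R(-1550, 559) = -2912608 + (-1550 - 1550/559) = -2912608 - 868000/559 = -1629015872/559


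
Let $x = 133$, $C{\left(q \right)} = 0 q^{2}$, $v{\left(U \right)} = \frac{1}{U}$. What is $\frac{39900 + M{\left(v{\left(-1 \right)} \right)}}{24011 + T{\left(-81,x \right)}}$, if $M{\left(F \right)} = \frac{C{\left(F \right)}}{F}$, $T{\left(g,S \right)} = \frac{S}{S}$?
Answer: $\frac{3325}{2001} \approx 1.6617$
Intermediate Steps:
$C{\left(q \right)} = 0$
$T{\left(g,S \right)} = 1$
$M{\left(F \right)} = 0$ ($M{\left(F \right)} = \frac{0}{F} = 0$)
$\frac{39900 + M{\left(v{\left(-1 \right)} \right)}}{24011 + T{\left(-81,x \right)}} = \frac{39900 + 0}{24011 + 1} = \frac{39900}{24012} = 39900 \cdot \frac{1}{24012} = \frac{3325}{2001}$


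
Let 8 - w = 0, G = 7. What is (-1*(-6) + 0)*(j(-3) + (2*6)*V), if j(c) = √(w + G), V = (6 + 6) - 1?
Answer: 792 + 6*√15 ≈ 815.24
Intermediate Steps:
V = 11 (V = 12 - 1 = 11)
w = 8 (w = 8 - 1*0 = 8 + 0 = 8)
j(c) = √15 (j(c) = √(8 + 7) = √15)
(-1*(-6) + 0)*(j(-3) + (2*6)*V) = (-1*(-6) + 0)*(√15 + (2*6)*11) = (6 + 0)*(√15 + 12*11) = 6*(√15 + 132) = 6*(132 + √15) = 792 + 6*√15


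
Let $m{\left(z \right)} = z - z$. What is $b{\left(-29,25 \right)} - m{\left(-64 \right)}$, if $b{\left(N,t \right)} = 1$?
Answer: $1$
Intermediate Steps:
$m{\left(z \right)} = 0$
$b{\left(-29,25 \right)} - m{\left(-64 \right)} = 1 - 0 = 1 + 0 = 1$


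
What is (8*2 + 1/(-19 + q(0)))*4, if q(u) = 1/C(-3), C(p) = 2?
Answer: 2360/37 ≈ 63.784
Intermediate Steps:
q(u) = ½ (q(u) = 1/2 = ½)
(8*2 + 1/(-19 + q(0)))*4 = (8*2 + 1/(-19 + ½))*4 = (16 + 1/(-37/2))*4 = (16 - 2/37)*4 = (590/37)*4 = 2360/37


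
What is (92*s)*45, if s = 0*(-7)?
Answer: 0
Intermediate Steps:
s = 0
(92*s)*45 = (92*0)*45 = 0*45 = 0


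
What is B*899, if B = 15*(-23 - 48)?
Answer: -957435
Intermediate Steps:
B = -1065 (B = 15*(-71) = -1065)
B*899 = -1065*899 = -957435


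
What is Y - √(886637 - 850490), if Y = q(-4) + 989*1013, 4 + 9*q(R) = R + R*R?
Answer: 9016721/9 - √36147 ≈ 1.0017e+6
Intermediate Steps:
q(R) = -4/9 + R/9 + R²/9 (q(R) = -4/9 + (R + R*R)/9 = -4/9 + (R + R²)/9 = -4/9 + (R/9 + R²/9) = -4/9 + R/9 + R²/9)
Y = 9016721/9 (Y = (-4/9 + (⅑)*(-4) + (⅑)*(-4)²) + 989*1013 = (-4/9 - 4/9 + (⅑)*16) + 1001857 = (-4/9 - 4/9 + 16/9) + 1001857 = 8/9 + 1001857 = 9016721/9 ≈ 1.0019e+6)
Y - √(886637 - 850490) = 9016721/9 - √(886637 - 850490) = 9016721/9 - √36147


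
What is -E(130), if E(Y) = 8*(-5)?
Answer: 40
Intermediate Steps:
E(Y) = -40
-E(130) = -1*(-40) = 40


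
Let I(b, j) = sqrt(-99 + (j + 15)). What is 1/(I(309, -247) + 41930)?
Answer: 41930/1758125231 - I*sqrt(331)/1758125231 ≈ 2.3849e-5 - 1.0348e-8*I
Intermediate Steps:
I(b, j) = sqrt(-84 + j) (I(b, j) = sqrt(-99 + (15 + j)) = sqrt(-84 + j))
1/(I(309, -247) + 41930) = 1/(sqrt(-84 - 247) + 41930) = 1/(sqrt(-331) + 41930) = 1/(I*sqrt(331) + 41930) = 1/(41930 + I*sqrt(331))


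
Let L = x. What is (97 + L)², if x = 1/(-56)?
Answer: 29495761/3136 ≈ 9405.5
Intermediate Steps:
x = -1/56 ≈ -0.017857
L = -1/56 ≈ -0.017857
(97 + L)² = (97 - 1/56)² = (5431/56)² = 29495761/3136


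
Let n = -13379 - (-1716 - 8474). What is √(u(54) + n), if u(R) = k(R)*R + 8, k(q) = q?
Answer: I*√265 ≈ 16.279*I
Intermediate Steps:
n = -3189 (n = -13379 - 1*(-10190) = -13379 + 10190 = -3189)
u(R) = 8 + R² (u(R) = R*R + 8 = R² + 8 = 8 + R²)
√(u(54) + n) = √((8 + 54²) - 3189) = √((8 + 2916) - 3189) = √(2924 - 3189) = √(-265) = I*√265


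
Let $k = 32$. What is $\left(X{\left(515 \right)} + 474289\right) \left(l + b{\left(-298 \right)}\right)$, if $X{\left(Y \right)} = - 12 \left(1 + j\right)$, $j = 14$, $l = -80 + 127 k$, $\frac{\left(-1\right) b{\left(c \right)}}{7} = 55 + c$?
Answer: $2695309665$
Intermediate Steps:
$b{\left(c \right)} = -385 - 7 c$ ($b{\left(c \right)} = - 7 \left(55 + c\right) = -385 - 7 c$)
$l = 3984$ ($l = -80 + 127 \cdot 32 = -80 + 4064 = 3984$)
$X{\left(Y \right)} = -180$ ($X{\left(Y \right)} = - 12 \left(1 + 14\right) = \left(-12\right) 15 = -180$)
$\left(X{\left(515 \right)} + 474289\right) \left(l + b{\left(-298 \right)}\right) = \left(-180 + 474289\right) \left(3984 - -1701\right) = 474109 \left(3984 + \left(-385 + 2086\right)\right) = 474109 \left(3984 + 1701\right) = 474109 \cdot 5685 = 2695309665$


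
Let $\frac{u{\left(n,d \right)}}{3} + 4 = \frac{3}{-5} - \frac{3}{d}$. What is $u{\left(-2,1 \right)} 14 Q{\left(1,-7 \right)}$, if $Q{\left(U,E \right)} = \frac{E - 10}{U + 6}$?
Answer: $\frac{3876}{5} \approx 775.2$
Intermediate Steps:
$Q{\left(U,E \right)} = \frac{-10 + E}{6 + U}$
$u{\left(n,d \right)} = - \frac{69}{5} - \frac{9}{d}$ ($u{\left(n,d \right)} = -12 + 3 \left(\frac{3}{-5} - \frac{3}{d}\right) = -12 + 3 \left(3 \left(- \frac{1}{5}\right) - \frac{3}{d}\right) = -12 + 3 \left(- \frac{3}{5} - \frac{3}{d}\right) = -12 - \left(\frac{9}{5} + \frac{9}{d}\right) = - \frac{69}{5} - \frac{9}{d}$)
$u{\left(-2,1 \right)} 14 Q{\left(1,-7 \right)} = \left(- \frac{69}{5} - \frac{9}{1}\right) 14 \frac{-10 - 7}{6 + 1} = \left(- \frac{69}{5} - 9\right) 14 \cdot \frac{1}{7} \left(-17\right) = \left(- \frac{114}{5}\right) 14 \left(- \frac{17}{7}\right) = \left(- \frac{1596}{5}\right) \left(- \frac{17}{7}\right) = \frac{3876}{5}$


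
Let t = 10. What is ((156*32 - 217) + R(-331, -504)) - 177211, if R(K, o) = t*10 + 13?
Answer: -172323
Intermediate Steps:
R(K, o) = 113 (R(K, o) = 10*10 + 13 = 100 + 13 = 113)
((156*32 - 217) + R(-331, -504)) - 177211 = ((156*32 - 217) + 113) - 177211 = ((4992 - 217) + 113) - 177211 = (4775 + 113) - 177211 = 4888 - 177211 = -172323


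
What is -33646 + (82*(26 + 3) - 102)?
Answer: -31370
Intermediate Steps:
-33646 + (82*(26 + 3) - 102) = -33646 + (82*29 - 102) = -33646 + (2378 - 102) = -33646 + 2276 = -31370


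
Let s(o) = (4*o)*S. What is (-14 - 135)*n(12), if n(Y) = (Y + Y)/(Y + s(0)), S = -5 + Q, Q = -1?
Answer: -298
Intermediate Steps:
S = -6 (S = -5 - 1 = -6)
s(o) = -24*o (s(o) = (4*o)*(-6) = -24*o)
n(Y) = 2 (n(Y) = (Y + Y)/(Y - 24*0) = (2*Y)/(Y + 0) = (2*Y)/Y = 2)
(-14 - 135)*n(12) = (-14 - 135)*2 = -149*2 = -298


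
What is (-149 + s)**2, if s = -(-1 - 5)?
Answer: 20449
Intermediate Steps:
s = 6 (s = -1*(-6) = 6)
(-149 + s)**2 = (-149 + 6)**2 = (-143)**2 = 20449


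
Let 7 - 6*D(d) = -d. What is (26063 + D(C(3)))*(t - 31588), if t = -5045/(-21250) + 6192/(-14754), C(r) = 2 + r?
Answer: -1720916581065097/2090150 ≈ -8.2335e+8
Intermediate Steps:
D(d) = 7/6 + d/6 (D(d) = 7/6 - (-1)*d/6 = 7/6 + d/6)
t = -1904869/10450750 (t = -5045*(-1/21250) + 6192*(-1/14754) = 1009/4250 - 1032/2459 = -1904869/10450750 ≈ -0.18227)
(26063 + D(C(3)))*(t - 31588) = (26063 + (7/6 + (2 + 3)/6))*(-1904869/10450750 - 31588) = (26063 + (7/6 + (⅙)*5))*(-330120195869/10450750) = (26063 + (7/6 + ⅚))*(-330120195869/10450750) = (26063 + 2)*(-330120195869/10450750) = 26065*(-330120195869/10450750) = -1720916581065097/2090150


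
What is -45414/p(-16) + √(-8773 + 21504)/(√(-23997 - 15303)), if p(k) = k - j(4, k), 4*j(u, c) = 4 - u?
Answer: 22707/8 - I*√5003283/3930 ≈ 2838.4 - 0.56916*I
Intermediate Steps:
j(u, c) = 1 - u/4 (j(u, c) = (4 - u)/4 = 1 - u/4)
p(k) = k (p(k) = k - (1 - ¼*4) = k - (1 - 1) = k - 1*0 = k + 0 = k)
-45414/p(-16) + √(-8773 + 21504)/(√(-23997 - 15303)) = -45414/(-16) + √(-8773 + 21504)/(√(-23997 - 15303)) = -45414*(-1/16) + √12731/(√(-39300)) = 22707/8 + √12731/((10*I*√393)) = 22707/8 + √12731*(-I*√393/3930) = 22707/8 - I*√5003283/3930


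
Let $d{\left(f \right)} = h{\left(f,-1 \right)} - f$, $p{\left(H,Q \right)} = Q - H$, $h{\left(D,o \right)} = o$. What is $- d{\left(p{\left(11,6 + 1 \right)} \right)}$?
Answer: $-3$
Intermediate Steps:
$d{\left(f \right)} = -1 - f$
$- d{\left(p{\left(11,6 + 1 \right)} \right)} = - (-1 - \left(\left(6 + 1\right) - 11\right)) = - (-1 - \left(7 - 11\right)) = - (-1 - -4) = - (-1 + 4) = \left(-1\right) 3 = -3$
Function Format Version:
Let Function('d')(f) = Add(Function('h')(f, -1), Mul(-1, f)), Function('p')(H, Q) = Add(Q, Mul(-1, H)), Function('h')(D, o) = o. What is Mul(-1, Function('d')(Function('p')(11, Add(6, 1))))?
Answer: -3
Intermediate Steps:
Function('d')(f) = Add(-1, Mul(-1, f))
Mul(-1, Function('d')(Function('p')(11, Add(6, 1)))) = Mul(-1, Add(-1, Mul(-1, Add(Add(6, 1), Mul(-1, 11))))) = Mul(-1, Add(-1, Mul(-1, Add(7, -11)))) = Mul(-1, Add(-1, Mul(-1, -4))) = Mul(-1, Add(-1, 4)) = Mul(-1, 3) = -3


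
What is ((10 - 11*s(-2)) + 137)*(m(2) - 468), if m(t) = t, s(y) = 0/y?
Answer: -68502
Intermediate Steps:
s(y) = 0
((10 - 11*s(-2)) + 137)*(m(2) - 468) = ((10 - 11*0) + 137)*(2 - 468) = ((10 + 0) + 137)*(-466) = (10 + 137)*(-466) = 147*(-466) = -68502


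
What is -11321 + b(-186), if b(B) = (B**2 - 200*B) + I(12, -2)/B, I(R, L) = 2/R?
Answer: 67490099/1116 ≈ 60475.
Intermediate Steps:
b(B) = B**2 - 200*B + 1/(6*B) (b(B) = (B**2 - 200*B) + (2/12)/B = (B**2 - 200*B) + (2*(1/12))/B = (B**2 - 200*B) + 1/(6*B) = B**2 - 200*B + 1/(6*B))
-11321 + b(-186) = -11321 + ((-186)**2 - 200*(-186) + (1/6)/(-186)) = -11321 + (34596 + 37200 + (1/6)*(-1/186)) = -11321 + (34596 + 37200 - 1/1116) = -11321 + 80124335/1116 = 67490099/1116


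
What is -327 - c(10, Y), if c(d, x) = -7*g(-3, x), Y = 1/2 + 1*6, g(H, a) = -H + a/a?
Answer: -299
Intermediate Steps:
g(H, a) = 1 - H (g(H, a) = -H + 1 = 1 - H)
Y = 13/2 (Y = ½ + 6 = 13/2 ≈ 6.5000)
c(d, x) = -28 (c(d, x) = -7*(1 - 1*(-3)) = -7*(1 + 3) = -7*4 = -28)
-327 - c(10, Y) = -327 - 1*(-28) = -327 + 28 = -299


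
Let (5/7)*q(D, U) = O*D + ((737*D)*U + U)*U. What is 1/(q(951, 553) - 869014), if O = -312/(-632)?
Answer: 395/118528492689869 ≈ 3.3325e-12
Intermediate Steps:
O = 39/79 (O = -312*(-1/632) = 39/79 ≈ 0.49367)
q(D, U) = 273*D/395 + 7*U*(U + 737*D*U)/5 (q(D, U) = 7*(39*D/79 + ((737*D)*U + U)*U)/5 = 7*(39*D/79 + (737*D*U + U)*U)/5 = 7*(39*D/79 + (U + 737*D*U)*U)/5 = 7*(39*D/79 + U*(U + 737*D*U))/5 = 273*D/395 + 7*U*(U + 737*D*U)/5)
1/(q(951, 553) - 869014) = 1/(((7/5)*553² + (273/395)*951 + (5159/5)*951*553²) - 869014) = 1/(((7/5)*305809 + 259623/395 + (5159/5)*951*305809) - 869014) = 1/((2140663/5 + 259623/395 + 1500362868081/5) - 869014) = 1/(118528835950399/395 - 869014) = 1/(118528492689869/395) = 395/118528492689869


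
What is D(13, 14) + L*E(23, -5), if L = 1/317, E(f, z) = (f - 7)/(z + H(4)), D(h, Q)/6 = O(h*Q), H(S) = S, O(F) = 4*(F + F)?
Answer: 2769296/317 ≈ 8736.0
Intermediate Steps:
O(F) = 8*F (O(F) = 4*(2*F) = 8*F)
D(h, Q) = 48*Q*h (D(h, Q) = 6*(8*(h*Q)) = 6*(8*(Q*h)) = 6*(8*Q*h) = 48*Q*h)
E(f, z) = (-7 + f)/(4 + z) (E(f, z) = (f - 7)/(z + 4) = (-7 + f)/(4 + z))
L = 1/317 ≈ 0.0031546
D(13, 14) + L*E(23, -5) = 48*14*13 + ((-7 + 23)/(4 - 5))/317 = 8736 + (16/(-1))/317 = 8736 + (-1*16)/317 = 8736 + (1/317)*(-16) = 8736 - 16/317 = 2769296/317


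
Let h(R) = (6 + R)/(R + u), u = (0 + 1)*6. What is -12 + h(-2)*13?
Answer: 1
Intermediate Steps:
u = 6 (u = 1*6 = 6)
h(R) = 1 (h(R) = (6 + R)/(R + 6) = (6 + R)/(6 + R) = 1)
-12 + h(-2)*13 = -12 + 1*13 = -12 + 13 = 1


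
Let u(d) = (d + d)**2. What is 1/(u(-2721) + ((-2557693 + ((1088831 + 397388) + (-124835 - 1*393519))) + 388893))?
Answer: 1/28414429 ≈ 3.5193e-8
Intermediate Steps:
u(d) = 4*d**2 (u(d) = (2*d)**2 = 4*d**2)
1/(u(-2721) + ((-2557693 + ((1088831 + 397388) + (-124835 - 1*393519))) + 388893)) = 1/(4*(-2721)**2 + ((-2557693 + ((1088831 + 397388) + (-124835 - 1*393519))) + 388893)) = 1/(4*7403841 + ((-2557693 + (1486219 + (-124835 - 393519))) + 388893)) = 1/(29615364 + ((-2557693 + (1486219 - 518354)) + 388893)) = 1/(29615364 + ((-2557693 + 967865) + 388893)) = 1/(29615364 + (-1589828 + 388893)) = 1/(29615364 - 1200935) = 1/28414429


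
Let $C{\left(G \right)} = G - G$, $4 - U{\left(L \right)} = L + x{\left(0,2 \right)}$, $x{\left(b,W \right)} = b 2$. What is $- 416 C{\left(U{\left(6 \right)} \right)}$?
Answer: $0$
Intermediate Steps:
$x{\left(b,W \right)} = 2 b$
$U{\left(L \right)} = 4 - L$ ($U{\left(L \right)} = 4 - \left(L + 2 \cdot 0\right) = 4 - \left(L + 0\right) = 4 - L$)
$C{\left(G \right)} = 0$
$- 416 C{\left(U{\left(6 \right)} \right)} = \left(-416\right) 0 = 0$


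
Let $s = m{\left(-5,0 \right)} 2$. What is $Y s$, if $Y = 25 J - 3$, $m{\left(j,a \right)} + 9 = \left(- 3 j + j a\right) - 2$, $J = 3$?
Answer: $576$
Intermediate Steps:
$m{\left(j,a \right)} = -11 - 3 j + a j$ ($m{\left(j,a \right)} = -9 - \left(2 + 3 j - j a\right) = -9 - \left(2 + 3 j - a j\right) = -11 - 3 j + a j$)
$s = 8$ ($s = \left(-11 - -15 + 0 \left(-5\right)\right) 2 = \left(-11 + 15 + 0\right) 2 = 4 \cdot 2 = 8$)
$Y = 72$ ($Y = 25 \cdot 3 - 3 = 75 - 3 = 72$)
$Y s = 72 \cdot 8 = 576$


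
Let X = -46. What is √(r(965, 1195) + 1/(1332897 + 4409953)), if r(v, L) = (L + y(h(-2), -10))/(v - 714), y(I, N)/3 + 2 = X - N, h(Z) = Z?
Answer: √357943409157973614/288291070 ≈ 2.0753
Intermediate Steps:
y(I, N) = -144 - 3*N (y(I, N) = -6 + 3*(-46 - N) = -6 + (-138 - 3*N) = -144 - 3*N)
r(v, L) = (-114 + L)/(-714 + v) (r(v, L) = (L + (-144 - 3*(-10)))/(v - 714) = (L + (-144 + 30))/(-714 + v) = (L - 114)/(-714 + v) = (-114 + L)/(-714 + v))
√(r(965, 1195) + 1/(1332897 + 4409953)) = √((-114 + 1195)/(-714 + 965) + 1/(1332897 + 4409953)) = √(1081/251 + 1/5742850) = √(6208021101/1441455350) = √357943409157973614/288291070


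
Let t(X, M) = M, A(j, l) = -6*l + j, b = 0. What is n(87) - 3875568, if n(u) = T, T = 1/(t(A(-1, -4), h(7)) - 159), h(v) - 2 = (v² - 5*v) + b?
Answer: -554206225/143 ≈ -3.8756e+6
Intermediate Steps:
h(v) = 2 + v² - 5*v (h(v) = 2 + ((v² - 5*v) + 0) = 2 + (v² - 5*v) = 2 + v² - 5*v)
A(j, l) = j - 6*l
T = -1/143 (T = 1/((2 + 7² - 5*7) - 159) = 1/((2 + 49 - 35) - 159) = 1/(16 - 159) = 1/(-143) = -1/143 ≈ -0.0069930)
n(u) = -1/143
n(87) - 3875568 = -1/143 - 3875568 = -554206225/143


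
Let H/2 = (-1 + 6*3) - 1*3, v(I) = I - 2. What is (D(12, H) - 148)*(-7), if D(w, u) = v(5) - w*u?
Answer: 3367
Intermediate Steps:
v(I) = -2 + I
H = 28 (H = 2*((-1 + 6*3) - 1*3) = 2*((-1 + 18) - 3) = 2*(17 - 3) = 2*14 = 28)
D(w, u) = 3 - u*w (D(w, u) = (-2 + 5) - w*u = 3 - u*w)
(D(12, H) - 148)*(-7) = ((3 - 1*28*12) - 148)*(-7) = ((3 - 336) - 148)*(-7) = (-333 - 148)*(-7) = -481*(-7) = 3367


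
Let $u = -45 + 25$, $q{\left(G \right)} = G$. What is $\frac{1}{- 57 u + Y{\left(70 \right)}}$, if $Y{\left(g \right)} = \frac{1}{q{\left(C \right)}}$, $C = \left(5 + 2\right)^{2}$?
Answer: $\frac{49}{55861} \approx 0.00087718$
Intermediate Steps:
$C = 49$ ($C = 7^{2} = 49$)
$u = -20$
$Y{\left(g \right)} = \frac{1}{49}$
$\frac{1}{- 57 u + Y{\left(70 \right)}} = \frac{1}{\left(-57\right) \left(-20\right) + \frac{1}{49}} = \frac{1}{1140 + \frac{1}{49}} = \frac{1}{\frac{55861}{49}} = \frac{49}{55861}$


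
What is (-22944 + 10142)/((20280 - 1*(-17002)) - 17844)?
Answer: -6401/9719 ≈ -0.65861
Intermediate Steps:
(-22944 + 10142)/((20280 - 1*(-17002)) - 17844) = -12802/((20280 + 17002) - 17844) = -12802/(37282 - 17844) = -12802/19438 = -12802*1/19438 = -6401/9719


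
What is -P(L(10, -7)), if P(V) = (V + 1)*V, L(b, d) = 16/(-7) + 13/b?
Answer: 69/4900 ≈ 0.014082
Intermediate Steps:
L(b, d) = -16/7 + 13/b (L(b, d) = 16*(-1/7) + 13/b = -16/7 + 13/b)
P(V) = V*(1 + V) (P(V) = (1 + V)*V = V*(1 + V))
-P(L(10, -7)) = -(-16/7 + 13/10)*(1 + (-16/7 + 13/10)) = -(-69)*(1 - 69/70)/70 = -(-69)/(70*70) = -1*(-69/4900) = 69/4900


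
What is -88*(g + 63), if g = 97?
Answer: -14080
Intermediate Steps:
-88*(g + 63) = -88*(97 + 63) = -88*160 = -14080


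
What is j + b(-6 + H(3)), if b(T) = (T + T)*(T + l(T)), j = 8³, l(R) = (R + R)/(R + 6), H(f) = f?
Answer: 542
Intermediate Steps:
l(R) = 2*R/(6 + R) (l(R) = (2*R)/(6 + R) = 2*R/(6 + R))
j = 512
b(T) = 2*T*(T + 2*T/(6 + T)) (b(T) = (T + T)*(T + 2*T/(6 + T)) = (2*T)*(T + 2*T/(6 + T)) = 2*T*(T + 2*T/(6 + T)))
j + b(-6 + H(3)) = 512 + 2*(-6 + 3)²*(8 + (-6 + 3))/(6 + (-6 + 3)) = 512 + 2*(-3)²*(8 - 3)/(6 - 3) = 512 + 2*9*5/3 = 512 + 2*9*(⅓)*5 = 512 + 30 = 542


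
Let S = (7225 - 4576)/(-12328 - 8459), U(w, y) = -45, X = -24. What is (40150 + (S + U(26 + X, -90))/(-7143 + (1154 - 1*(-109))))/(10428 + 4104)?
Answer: 51119140334/18502196895 ≈ 2.7629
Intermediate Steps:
S = -883/6929 (S = 2649/(-20787) = 2649*(-1/20787) = -883/6929 ≈ -0.12744)
(40150 + (S + U(26 + X, -90))/(-7143 + (1154 - 1*(-109))))/(10428 + 4104) = (40150 + (-883/6929 - 45)/(-7143 + (1154 - 1*(-109))))/(10428 + 4104) = (40150 - 312688/(6929*(-7143 + (1154 + 109))))/14532 = (40150 - 312688/(6929*(-7143 + 1263)))*(1/14532) = (40150 - 312688/6929/(-5880))*(1/14532) = (40150 - 312688/6929*(-1/5880))*(1/14532) = (40150 + 39086/5092815)*(1/14532) = (204476561336/5092815)*(1/14532) = 51119140334/18502196895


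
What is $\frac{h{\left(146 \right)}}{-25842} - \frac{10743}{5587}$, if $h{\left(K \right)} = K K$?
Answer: $- \frac{2717213}{988899} \approx -2.7477$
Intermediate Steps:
$h{\left(K \right)} = K^{2}$
$\frac{h{\left(146 \right)}}{-25842} - \frac{10743}{5587} = \frac{146^{2}}{-25842} - \frac{10743}{5587} = 21316 \left(- \frac{1}{25842}\right) - \frac{10743}{5587} = - \frac{146}{177} - \frac{10743}{5587} = - \frac{2717213}{988899}$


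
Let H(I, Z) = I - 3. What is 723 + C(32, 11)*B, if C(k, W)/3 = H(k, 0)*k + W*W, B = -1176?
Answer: -3700149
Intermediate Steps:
H(I, Z) = -3 + I
C(k, W) = 3*W² + 3*k*(-3 + k) (C(k, W) = 3*((-3 + k)*k + W*W) = 3*(k*(-3 + k) + W²) = 3*(W² + k*(-3 + k)) = 3*W² + 3*k*(-3 + k))
723 + C(32, 11)*B = 723 + (3*11² + 3*32*(-3 + 32))*(-1176) = 723 + (3*121 + 3*32*29)*(-1176) = 723 + (363 + 2784)*(-1176) = 723 + 3147*(-1176) = 723 - 3700872 = -3700149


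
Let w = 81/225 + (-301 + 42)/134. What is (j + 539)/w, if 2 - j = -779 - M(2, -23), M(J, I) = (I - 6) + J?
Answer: -4331550/5269 ≈ -822.08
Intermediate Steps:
w = -5269/3350 (w = 81*(1/225) - 259*1/134 = 9/25 - 259/134 = -5269/3350 ≈ -1.5728)
M(J, I) = -6 + I + J (M(J, I) = (-6 + I) + J = -6 + I + J)
j = 754 (j = 2 - (-779 - (-6 - 23 + 2)) = 2 - (-779 - 1*(-27)) = 2 - (-779 + 27) = 2 - 1*(-752) = 2 + 752 = 754)
(j + 539)/w = (754 + 539)/(-5269/3350) = -3350/5269*1293 = -4331550/5269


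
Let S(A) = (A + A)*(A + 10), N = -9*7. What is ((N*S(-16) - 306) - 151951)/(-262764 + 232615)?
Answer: 23479/4307 ≈ 5.4514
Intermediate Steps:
N = -63
S(A) = 2*A*(10 + A) (S(A) = (2*A)*(10 + A) = 2*A*(10 + A))
((N*S(-16) - 306) - 151951)/(-262764 + 232615) = ((-126*(-16)*(10 - 16) - 306) - 151951)/(-262764 + 232615) = ((-126*(-16)*(-6) - 306) - 151951)/(-30149) = ((-63*192 - 306) - 151951)*(-1/30149) = ((-12096 - 306) - 151951)*(-1/30149) = (-12402 - 151951)*(-1/30149) = -164353*(-1/30149) = 23479/4307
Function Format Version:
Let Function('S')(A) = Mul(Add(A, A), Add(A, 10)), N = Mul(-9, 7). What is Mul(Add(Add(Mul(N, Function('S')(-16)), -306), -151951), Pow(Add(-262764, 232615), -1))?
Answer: Rational(23479, 4307) ≈ 5.4514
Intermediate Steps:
N = -63
Function('S')(A) = Mul(2, A, Add(10, A)) (Function('S')(A) = Mul(Mul(2, A), Add(10, A)) = Mul(2, A, Add(10, A)))
Mul(Add(Add(Mul(N, Function('S')(-16)), -306), -151951), Pow(Add(-262764, 232615), -1)) = Mul(Add(Add(Mul(-63, Mul(2, -16, Add(10, -16))), -306), -151951), Pow(Add(-262764, 232615), -1)) = Mul(Add(Add(Mul(-63, Mul(2, -16, -6)), -306), -151951), Pow(-30149, -1)) = Mul(Add(Add(Mul(-63, 192), -306), -151951), Rational(-1, 30149)) = Mul(Add(Add(-12096, -306), -151951), Rational(-1, 30149)) = Mul(Add(-12402, -151951), Rational(-1, 30149)) = Mul(-164353, Rational(-1, 30149)) = Rational(23479, 4307)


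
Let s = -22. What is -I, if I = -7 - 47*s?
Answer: -1027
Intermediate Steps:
I = 1027 (I = -7 - 47*(-22) = -7 + 1034 = 1027)
-I = -1*1027 = -1027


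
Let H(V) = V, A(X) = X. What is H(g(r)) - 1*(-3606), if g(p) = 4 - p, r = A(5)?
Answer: 3605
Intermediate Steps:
r = 5
H(g(r)) - 1*(-3606) = (4 - 1*5) - 1*(-3606) = (4 - 5) + 3606 = -1 + 3606 = 3605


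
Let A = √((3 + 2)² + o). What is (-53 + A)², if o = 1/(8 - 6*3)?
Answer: (530 - √2490)²/100 ≈ 2305.0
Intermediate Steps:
o = -⅒ (o = 1/(8 - 18) = 1/(-10) = -⅒ ≈ -0.10000)
A = √2490/10 (A = √((3 + 2)² - ⅒) = √(5² - ⅒) = √(25 - ⅒) = √(249/10) = √2490/10 ≈ 4.9900)
(-53 + A)² = (-53 + √2490/10)²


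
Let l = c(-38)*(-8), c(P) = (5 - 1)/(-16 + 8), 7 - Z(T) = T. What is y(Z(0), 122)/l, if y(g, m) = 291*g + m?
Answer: 2159/4 ≈ 539.75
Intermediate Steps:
Z(T) = 7 - T
y(g, m) = m + 291*g
c(P) = -½ (c(P) = 4/(-8) = 4*(-⅛) = -½)
l = 4 (l = -½*(-8) = 4)
y(Z(0), 122)/l = (122 + 291*(7 - 1*0))/4 = (122 + 291*(7 + 0))*(¼) = (122 + 291*7)*(¼) = (122 + 2037)*(¼) = 2159*(¼) = 2159/4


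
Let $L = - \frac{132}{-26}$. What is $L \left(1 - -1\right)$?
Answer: $\frac{132}{13} \approx 10.154$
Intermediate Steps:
$L = \frac{66}{13}$ ($L = \left(-132\right) \left(- \frac{1}{26}\right) = \frac{66}{13} \approx 5.0769$)
$L \left(1 - -1\right) = \frac{66 \left(1 - -1\right)}{13} = \frac{66 \left(1 + 1\right)}{13} = \frac{66}{13} \cdot 2 = \frac{132}{13}$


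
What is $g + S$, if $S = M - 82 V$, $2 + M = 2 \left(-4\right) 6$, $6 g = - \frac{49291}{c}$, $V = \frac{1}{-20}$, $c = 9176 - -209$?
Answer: $- \frac{263392}{5631} \approx -46.775$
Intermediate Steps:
$c = 9385$ ($c = 9176 + \left(-11286 + 11495\right) = 9176 + 209 = 9385$)
$V = - \frac{1}{20} \approx -0.05$
$g = - \frac{49291}{56310}$ ($g = \frac{\left(-49291\right) \frac{1}{9385}}{6} = \frac{1}{6} \left(- \frac{49291}{9385}\right) = - \frac{49291}{56310} \approx -0.87535$)
$M = -50$ ($M = -2 + 2 \left(-4\right) 6 = -2 - 48 = -50$)
$S = - \frac{459}{10}$ ($S = -50 - - \frac{41}{10} = -50 + \frac{41}{10} = - \frac{459}{10} \approx -45.9$)
$g + S = - \frac{49291}{56310} - \frac{459}{10} = - \frac{263392}{5631}$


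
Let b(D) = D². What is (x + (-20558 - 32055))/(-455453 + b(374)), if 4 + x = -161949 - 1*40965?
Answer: 255531/315577 ≈ 0.80973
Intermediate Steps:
x = -202918 (x = -4 + (-161949 - 1*40965) = -4 + (-161949 - 40965) = -4 - 202914 = -202918)
(x + (-20558 - 32055))/(-455453 + b(374)) = (-202918 + (-20558 - 32055))/(-455453 + 374²) = (-202918 - 52613)/(-455453 + 139876) = -255531/(-315577) = -255531*(-1/315577) = 255531/315577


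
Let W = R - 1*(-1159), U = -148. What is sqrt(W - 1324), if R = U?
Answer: I*sqrt(313) ≈ 17.692*I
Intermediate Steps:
R = -148
W = 1011 (W = -148 - 1*(-1159) = -148 + 1159 = 1011)
sqrt(W - 1324) = sqrt(1011 - 1324) = sqrt(-313) = I*sqrt(313)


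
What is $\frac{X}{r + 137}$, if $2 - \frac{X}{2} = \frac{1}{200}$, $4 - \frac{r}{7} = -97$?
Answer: $\frac{399}{84400} \approx 0.0047275$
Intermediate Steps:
$r = 707$ ($r = 28 - -679 = 28 + 679 = 707$)
$X = \frac{399}{100}$ ($X = 4 - \frac{2}{200} = 4 - \frac{1}{100} = \frac{399}{100} \approx 3.99$)
$\frac{X}{r + 137} = \frac{1}{707 + 137} \cdot \frac{399}{100} = \frac{1}{844} \cdot \frac{399}{100} = \frac{399}{84400}$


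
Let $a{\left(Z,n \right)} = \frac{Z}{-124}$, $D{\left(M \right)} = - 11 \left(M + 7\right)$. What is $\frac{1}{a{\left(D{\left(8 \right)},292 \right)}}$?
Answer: $\frac{124}{165} \approx 0.75152$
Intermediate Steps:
$D{\left(M \right)} = -77 - 11 M$ ($D{\left(M \right)} = - 11 \left(7 + M\right) = -77 - 11 M$)
$a{\left(Z,n \right)} = - \frac{Z}{124}$ ($a{\left(Z,n \right)} = Z \left(- \frac{1}{124}\right) = - \frac{Z}{124}$)
$\frac{1}{a{\left(D{\left(8 \right)},292 \right)}} = \frac{1}{\left(- \frac{1}{124}\right) \left(-77 - 88\right)} = \frac{1}{\left(- \frac{1}{124}\right) \left(-165\right)} = \frac{1}{\frac{165}{124}} = \frac{124}{165}$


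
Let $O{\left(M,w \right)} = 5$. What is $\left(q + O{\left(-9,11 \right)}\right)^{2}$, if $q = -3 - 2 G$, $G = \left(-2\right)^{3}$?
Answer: $324$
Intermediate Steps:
$G = -8$
$q = 13$ ($q = -3 - -16 = -3 + 16 = 13$)
$\left(q + O{\left(-9,11 \right)}\right)^{2} = \left(13 + 5\right)^{2} = 18^{2} = 324$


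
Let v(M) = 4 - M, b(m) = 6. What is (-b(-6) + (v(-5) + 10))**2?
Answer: 169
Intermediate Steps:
(-b(-6) + (v(-5) + 10))**2 = (-1*6 + ((4 - 1*(-5)) + 10))**2 = (-6 + ((4 + 5) + 10))**2 = (-6 + (9 + 10))**2 = (-6 + 19)**2 = 13**2 = 169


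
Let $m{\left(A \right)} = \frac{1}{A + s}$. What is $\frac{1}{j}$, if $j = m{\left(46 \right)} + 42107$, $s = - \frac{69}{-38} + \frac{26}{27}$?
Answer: $\frac{50047}{2107330055} \approx 2.3749 \cdot 10^{-5}$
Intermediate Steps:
$s = \frac{2851}{1026}$ ($s = \left(-69\right) \left(- \frac{1}{38}\right) + 26 \cdot \frac{1}{27} = \frac{69}{38} + \frac{26}{27} = \frac{2851}{1026} \approx 2.7788$)
$m{\left(A \right)} = \frac{1}{\frac{2851}{1026} + A}$ ($m{\left(A \right)} = \frac{1}{A + \frac{2851}{1026}} = \frac{1}{\frac{2851}{1026} + A}$)
$j = \frac{2107330055}{50047}$ ($j = \frac{1026}{2851 + 1026 \cdot 46} + 42107 = \frac{1026}{2851 + 47196} + 42107 = \frac{1026}{50047} + 42107 = \frac{2107330055}{50047} \approx 42107.0$)
$\frac{1}{j} = \frac{1}{\frac{2107330055}{50047}} = \frac{50047}{2107330055}$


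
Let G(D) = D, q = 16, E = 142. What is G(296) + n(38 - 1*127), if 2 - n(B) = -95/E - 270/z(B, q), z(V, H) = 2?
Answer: 61581/142 ≈ 433.67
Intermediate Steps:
n(B) = 19549/142 (n(B) = 2 - (-95/142 - 270/2) = 2 - (-95*1/142 - 270*1/2) = 2 - (-95/142 - 135) = 2 - 1*(-19265/142) = 2 + 19265/142 = 19549/142)
G(296) + n(38 - 1*127) = 296 + 19549/142 = 61581/142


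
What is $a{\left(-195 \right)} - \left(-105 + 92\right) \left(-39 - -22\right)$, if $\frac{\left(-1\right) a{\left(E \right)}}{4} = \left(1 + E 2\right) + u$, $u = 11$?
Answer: $1291$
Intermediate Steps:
$a{\left(E \right)} = -48 - 8 E$ ($a{\left(E \right)} = - 4 \left(\left(1 + E 2\right) + 11\right) = - 4 \left(\left(1 + 2 E\right) + 11\right) = - 4 \left(12 + 2 E\right) = -48 - 8 E$)
$a{\left(-195 \right)} - \left(-105 + 92\right) \left(-39 - -22\right) = \left(-48 - -1560\right) - \left(-105 + 92\right) \left(-39 - -22\right) = \left(-48 + 1560\right) - - 13 \left(-39 + 22\right) = 1512 - \left(-13\right) \left(-17\right) = 1512 - 221 = 1291$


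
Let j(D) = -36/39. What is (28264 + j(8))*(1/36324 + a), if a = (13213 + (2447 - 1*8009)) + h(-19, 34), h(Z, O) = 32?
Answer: 25634644748515/118053 ≈ 2.1715e+8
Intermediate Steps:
j(D) = -12/13 (j(D) = -36*1/39 = -12/13)
a = 7683 (a = (13213 + (2447 - 1*8009)) + 32 = (13213 + (2447 - 8009)) + 32 = (13213 - 5562) + 32 = 7651 + 32 = 7683)
(28264 + j(8))*(1/36324 + a) = (28264 - 12/13)*(1/36324 + 7683) = 367420*(1/36324 + 7683)/13 = (367420/13)*(279077293/36324) = 25634644748515/118053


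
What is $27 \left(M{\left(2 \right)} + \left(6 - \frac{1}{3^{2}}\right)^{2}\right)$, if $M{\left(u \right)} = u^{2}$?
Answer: $\frac{3133}{3} \approx 1044.3$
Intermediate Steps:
$27 \left(M{\left(2 \right)} + \left(6 - \frac{1}{3^{2}}\right)^{2}\right) = 27 \left(2^{2} + \left(6 - \frac{1}{3^{2}}\right)^{2}\right) = 27 \left(4 + \left(6 + \left(- \frac{1}{9} + 0 \left(- \frac{1}{3}\right)\right)\right)^{2}\right) = 27 \left(4 + \left(6 + \left(\left(-1\right) \frac{1}{9} + 0\right)\right)^{2}\right) = 27 \left(4 + \left(6 + \left(- \frac{1}{9} + 0\right)\right)^{2}\right) = 27 \left(4 + \left(6 - \frac{1}{9}\right)^{2}\right) = 27 \left(4 + \left(\frac{53}{9}\right)^{2}\right) = 27 \left(4 + \frac{2809}{81}\right) = 27 \cdot \frac{3133}{81} = \frac{3133}{3}$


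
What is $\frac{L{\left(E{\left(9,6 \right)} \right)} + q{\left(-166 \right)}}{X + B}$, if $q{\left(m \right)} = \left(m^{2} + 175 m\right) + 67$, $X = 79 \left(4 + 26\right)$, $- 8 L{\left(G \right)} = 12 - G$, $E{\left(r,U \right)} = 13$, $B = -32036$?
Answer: $\frac{11415}{237328} \approx 0.048098$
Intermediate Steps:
$L{\left(G \right)} = - \frac{3}{2} + \frac{G}{8}$ ($L{\left(G \right)} = - \frac{12 - G}{8} = - \frac{3}{2} + \frac{G}{8}$)
$X = 2370$ ($X = 79 \cdot 30 = 2370$)
$q{\left(m \right)} = 67 + m^{2} + 175 m$
$\frac{L{\left(E{\left(9,6 \right)} \right)} + q{\left(-166 \right)}}{X + B} = \frac{\left(- \frac{3}{2} + \frac{1}{8} \cdot 13\right) + \left(67 + \left(-166\right)^{2} + 175 \left(-166\right)\right)}{2370 - 32036} = \frac{\left(- \frac{3}{2} + \frac{13}{8}\right) + \left(67 + 27556 - 29050\right)}{-29666} = \left(\frac{1}{8} - 1427\right) \left(- \frac{1}{29666}\right) = \left(- \frac{11415}{8}\right) \left(- \frac{1}{29666}\right) = \frac{11415}{237328}$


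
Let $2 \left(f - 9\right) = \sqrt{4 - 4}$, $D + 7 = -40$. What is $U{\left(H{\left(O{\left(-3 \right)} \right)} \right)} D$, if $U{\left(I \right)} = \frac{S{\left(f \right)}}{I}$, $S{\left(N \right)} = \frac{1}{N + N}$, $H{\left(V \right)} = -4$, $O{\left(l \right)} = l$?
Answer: $\frac{47}{72} \approx 0.65278$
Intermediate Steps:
$D = -47$ ($D = -7 - 40 = -47$)
$f = 9$ ($f = 9 + \frac{\sqrt{4 - 4}}{2} = 9 + \frac{\sqrt{0}}{2} = 9 + \frac{1}{2} \cdot 0 = 9 + 0 = 9$)
$S{\left(N \right)} = \frac{1}{2 N}$
$U{\left(I \right)} = \frac{1}{18 I}$ ($U{\left(I \right)} = \frac{\frac{1}{2} \cdot \frac{1}{9}}{I} = \frac{1}{18 I}$)
$U{\left(H{\left(O{\left(-3 \right)} \right)} \right)} D = \frac{1}{18 \left(-4\right)} \left(-47\right) = \frac{1}{18} \left(- \frac{1}{4}\right) \left(-47\right) = \left(- \frac{1}{72}\right) \left(-47\right) = \frac{47}{72}$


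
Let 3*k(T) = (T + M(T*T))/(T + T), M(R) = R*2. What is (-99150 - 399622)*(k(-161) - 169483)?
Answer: 84560059178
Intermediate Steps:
M(R) = 2*R
k(T) = (T + 2*T²)/(6*T) (k(T) = ((T + 2*(T*T))/(T + T))/3 = ((T + 2*T²)/((2*T)))/3 = ((T + 2*T²)*(1/(2*T)))/3 = ((T + 2*T²)/(2*T))/3 = (T + 2*T²)/(6*T))
(-99150 - 399622)*(k(-161) - 169483) = (-99150 - 399622)*((⅙ + (⅓)*(-161)) - 169483) = -498772*((⅙ - 161/3) - 169483) = -498772*(-107/2 - 169483) = -498772*(-339073/2) = 84560059178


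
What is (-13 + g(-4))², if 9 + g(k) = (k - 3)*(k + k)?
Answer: 1156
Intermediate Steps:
g(k) = -9 + 2*k*(-3 + k) (g(k) = -9 + (k - 3)*(k + k) = -9 + (-3 + k)*(2*k) = -9 + 2*k*(-3 + k))
(-13 + g(-4))² = (-13 + (-9 - 6*(-4) + 2*(-4)²))² = (-13 + (-9 + 24 + 2*16))² = (-13 + (-9 + 24 + 32))² = (-13 + 47)² = 34² = 1156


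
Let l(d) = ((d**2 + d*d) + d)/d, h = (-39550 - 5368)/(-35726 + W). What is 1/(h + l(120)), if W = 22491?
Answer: 13235/3234553 ≈ 0.0040918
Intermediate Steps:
h = 44918/13235 (h = (-39550 - 5368)/(-35726 + 22491) = -44918/(-13235) = -44918*(-1/13235) = 44918/13235 ≈ 3.3939)
l(d) = (d + 2*d**2)/d (l(d) = ((d**2 + d**2) + d)/d = (2*d**2 + d)/d = (d + 2*d**2)/d)
1/(h + l(120)) = 1/(44918/13235 + (1 + 2*120)) = 1/(44918/13235 + (1 + 240)) = 1/(44918/13235 + 241) = 1/(3234553/13235) = 13235/3234553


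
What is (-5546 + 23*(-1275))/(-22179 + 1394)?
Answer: 34871/20785 ≈ 1.6777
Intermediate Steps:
(-5546 + 23*(-1275))/(-22179 + 1394) = (-5546 - 29325)/(-20785) = -34871*(-1/20785) = 34871/20785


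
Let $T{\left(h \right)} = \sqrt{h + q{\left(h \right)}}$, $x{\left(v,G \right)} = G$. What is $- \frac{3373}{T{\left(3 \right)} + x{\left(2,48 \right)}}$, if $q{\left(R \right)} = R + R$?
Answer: $- \frac{3373}{51} \approx -66.137$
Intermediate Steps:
$q{\left(R \right)} = 2 R$
$T{\left(h \right)} = \sqrt{3} \sqrt{h}$ ($T{\left(h \right)} = \sqrt{h + 2 h} = \sqrt{3 h} = \sqrt{3} \sqrt{h}$)
$- \frac{3373}{T{\left(3 \right)} + x{\left(2,48 \right)}} = - \frac{3373}{\sqrt{3} \sqrt{3} + 48} = - \frac{3373}{3 + 48} = - \frac{3373}{51}$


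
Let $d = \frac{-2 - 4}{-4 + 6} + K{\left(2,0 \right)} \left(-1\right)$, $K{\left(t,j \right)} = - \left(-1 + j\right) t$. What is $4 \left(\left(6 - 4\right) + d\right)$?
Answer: $-12$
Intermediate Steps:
$K{\left(t,j \right)} = - t \left(-1 + j\right)$
$d = -5$ ($d = \frac{-2 - 4}{-4 + 6} + 2 \left(1 - 0\right) \left(-1\right) = - \frac{6}{2} + 2 \left(1 + 0\right) \left(-1\right) = \left(-6\right) \frac{1}{2} + 2 \cdot 1 \left(-1\right) = -3 + 2 \left(-1\right) = -3 - 2 = -5$)
$4 \left(\left(6 - 4\right) + d\right) = 4 \left(\left(6 - 4\right) - 5\right) = 4 \left(2 - 5\right) = 4 \left(-3\right) = -12$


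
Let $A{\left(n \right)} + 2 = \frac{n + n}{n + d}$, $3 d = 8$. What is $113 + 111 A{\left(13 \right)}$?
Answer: $\frac{3535}{47} \approx 75.213$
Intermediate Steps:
$d = \frac{8}{3}$ ($d = \frac{1}{3} \cdot 8 = \frac{8}{3} \approx 2.6667$)
$A{\left(n \right)} = -2 + \frac{2 n}{\frac{8}{3} + n}$ ($A{\left(n \right)} = -2 + \frac{n + n}{n + \frac{8}{3}} = -2 + \frac{2 n}{\frac{8}{3} + n}$)
$113 + 111 A{\left(13 \right)} = 113 + 111 \left(- \frac{16}{8 + 3 \cdot 13}\right) = 113 + 111 \left(- \frac{16}{8 + 39}\right) = 113 + 111 \left(- \frac{16}{47}\right) = 113 - \frac{1776}{47} = \frac{3535}{47}$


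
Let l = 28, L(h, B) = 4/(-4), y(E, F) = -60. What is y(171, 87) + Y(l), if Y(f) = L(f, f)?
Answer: -61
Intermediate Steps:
L(h, B) = -1 (L(h, B) = 4*(-¼) = -1)
Y(f) = -1
y(171, 87) + Y(l) = -60 - 1 = -61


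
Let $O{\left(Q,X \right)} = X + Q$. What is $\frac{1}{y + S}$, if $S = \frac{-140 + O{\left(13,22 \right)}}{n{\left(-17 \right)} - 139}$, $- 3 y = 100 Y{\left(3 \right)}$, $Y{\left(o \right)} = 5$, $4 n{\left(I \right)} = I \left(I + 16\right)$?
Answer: $- \frac{231}{38320} \approx -0.0060282$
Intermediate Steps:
$n{\left(I \right)} = \frac{I \left(16 + I\right)}{4}$ ($n{\left(I \right)} = \frac{I \left(I + 16\right)}{4} = \frac{I \left(16 + I\right)}{4}$)
$y = - \frac{500}{3}$ ($y = - \frac{100 \cdot 5}{3} = \left(- \frac{1}{3}\right) 500 = - \frac{500}{3} \approx -166.67$)
$O{\left(Q,X \right)} = Q + X$
$S = \frac{60}{77}$ ($S = \frac{-140 + \left(13 + 22\right)}{\frac{1}{4} \left(-17\right) \left(16 - 17\right) - 139} = \frac{-140 + 35}{\frac{1}{4} \left(-17\right) \left(-1\right) - 139} = - \frac{105}{\frac{17}{4} - 139} = - \frac{105}{- \frac{539}{4}} = \left(-105\right) \left(- \frac{4}{539}\right) = \frac{60}{77} \approx 0.77922$)
$\frac{1}{y + S} = \frac{1}{- \frac{500}{3} + \frac{60}{77}} = \frac{1}{- \frac{38320}{231}} = - \frac{231}{38320}$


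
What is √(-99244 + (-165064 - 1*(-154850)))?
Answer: 3*I*√12162 ≈ 330.84*I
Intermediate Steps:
√(-99244 + (-165064 - 1*(-154850))) = √(-99244 + (-165064 + 154850)) = √(-99244 - 10214) = √(-109458) = 3*I*√12162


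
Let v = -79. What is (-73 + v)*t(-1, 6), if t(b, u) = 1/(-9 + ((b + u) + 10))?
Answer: -76/3 ≈ -25.333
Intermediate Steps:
t(b, u) = 1/(1 + b + u) (t(b, u) = 1/(-9 + (10 + b + u)) = 1/(1 + b + u))
(-73 + v)*t(-1, 6) = (-73 - 79)/(1 - 1 + 6) = -152/6 = -152*⅙ = -76/3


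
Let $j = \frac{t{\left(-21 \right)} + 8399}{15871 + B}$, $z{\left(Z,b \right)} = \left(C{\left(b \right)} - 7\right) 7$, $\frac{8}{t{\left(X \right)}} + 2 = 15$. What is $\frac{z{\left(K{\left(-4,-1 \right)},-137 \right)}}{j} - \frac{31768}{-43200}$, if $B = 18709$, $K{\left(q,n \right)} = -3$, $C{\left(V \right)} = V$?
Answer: $- \frac{489300502931}{117930600} \approx -4149.1$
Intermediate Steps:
$t{\left(X \right)} = \frac{8}{13}$ ($t{\left(X \right)} = \frac{8}{-2 + 15} = \frac{8}{13}$)
$z{\left(Z,b \right)} = -49 + 7 b$ ($z{\left(Z,b \right)} = \left(b - 7\right) 7 = \left(-7 + b\right) 7 = -49 + 7 b$)
$j = \frac{21839}{89908}$ ($j = \frac{\frac{8}{13} + 8399}{15871 + 18709} = \frac{109195}{13 \cdot 34580} = \frac{109195}{13} \cdot \frac{1}{34580} = \frac{21839}{89908} \approx 0.2429$)
$\frac{z{\left(K{\left(-4,-1 \right)},-137 \right)}}{j} - \frac{31768}{-43200} = \frac{-49 + 7 \left(-137\right)}{\frac{21839}{89908}} - \frac{31768}{-43200} = \left(-49 - 959\right) \frac{89908}{21839} - - \frac{3971}{5400} = \left(-1008\right) \frac{89908}{21839} + \frac{3971}{5400} = - \frac{90627264}{21839} + \frac{3971}{5400} = - \frac{489300502931}{117930600}$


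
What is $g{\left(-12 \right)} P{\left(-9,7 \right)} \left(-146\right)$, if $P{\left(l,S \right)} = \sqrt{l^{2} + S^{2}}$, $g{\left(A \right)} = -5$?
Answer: $730 \sqrt{130} \approx 8323.3$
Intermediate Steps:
$P{\left(l,S \right)} = \sqrt{S^{2} + l^{2}}$
$g{\left(-12 \right)} P{\left(-9,7 \right)} \left(-146\right) = - 5 \sqrt{7^{2} + \left(-9\right)^{2}} \left(-146\right) = - 5 \sqrt{49 + 81} \left(-146\right) = - 5 \sqrt{130} \left(-146\right) = 730 \sqrt{130}$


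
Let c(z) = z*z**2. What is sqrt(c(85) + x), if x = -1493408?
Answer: I*sqrt(879283) ≈ 937.7*I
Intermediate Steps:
c(z) = z**3
sqrt(c(85) + x) = sqrt(85**3 - 1493408) = sqrt(614125 - 1493408) = sqrt(-879283) = I*sqrt(879283)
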